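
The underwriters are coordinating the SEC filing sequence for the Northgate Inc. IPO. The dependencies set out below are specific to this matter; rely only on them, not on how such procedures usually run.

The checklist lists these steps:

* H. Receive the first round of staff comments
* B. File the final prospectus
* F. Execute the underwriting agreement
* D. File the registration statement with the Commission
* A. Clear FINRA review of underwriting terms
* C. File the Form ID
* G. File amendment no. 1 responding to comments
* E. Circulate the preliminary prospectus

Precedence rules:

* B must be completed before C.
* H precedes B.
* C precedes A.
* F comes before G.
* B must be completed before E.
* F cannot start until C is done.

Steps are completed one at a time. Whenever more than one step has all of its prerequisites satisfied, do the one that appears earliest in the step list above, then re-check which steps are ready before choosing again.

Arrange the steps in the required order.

H B D C F A G E

H and D have no prerequisites; H is listed earlier, so H is first.
Now B and D have their prerequisites met. B is listed earlier, so B next.
C and E now also ready, so the ready set is {D, C, E}; D is listed earlier → D.
Now C and E have their prerequisites met. C is listed earlier, so C next.
F, A and E are all available; F is listed earlier → F.
Ready: A, G and E. A is listed earlier → A.
Ready: G and E. G is listed earlier → G.
E needed B, now all done → E.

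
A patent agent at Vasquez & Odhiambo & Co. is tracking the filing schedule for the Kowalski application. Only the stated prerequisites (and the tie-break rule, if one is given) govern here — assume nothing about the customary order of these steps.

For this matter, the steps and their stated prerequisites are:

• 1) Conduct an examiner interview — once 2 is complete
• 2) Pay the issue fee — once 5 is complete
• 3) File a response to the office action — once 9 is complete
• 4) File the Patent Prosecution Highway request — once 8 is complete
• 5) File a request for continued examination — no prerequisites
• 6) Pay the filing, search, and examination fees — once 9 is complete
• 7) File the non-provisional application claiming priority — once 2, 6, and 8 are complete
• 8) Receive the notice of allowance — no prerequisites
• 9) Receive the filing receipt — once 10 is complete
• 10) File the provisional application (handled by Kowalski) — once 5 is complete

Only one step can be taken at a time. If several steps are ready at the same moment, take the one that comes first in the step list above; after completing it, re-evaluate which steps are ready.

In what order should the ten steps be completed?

5 and 8 have no prerequisites; 5 is listed earlier, so 5 is first.
2, 8 and 10 are all available; 2 is listed earlier → 2.
1 now also ready, so the ready set is {1, 8, 10}; 1 is listed earlier → 1.
Ready: 8 and 10. 8 is listed earlier → 8.
Ready: 4 and 10. 4 is listed earlier → 4.
Next only 10 has its prerequisites met → 10.
9 needed 10, now all done → 9.
3 and 6 are both available; 3 is listed earlier → 3.
Next only 6 has its prerequisites met → 6.
That leaves 7 as the only ready step → 7.

5, 2, 1, 8, 4, 10, 9, 3, 6, 7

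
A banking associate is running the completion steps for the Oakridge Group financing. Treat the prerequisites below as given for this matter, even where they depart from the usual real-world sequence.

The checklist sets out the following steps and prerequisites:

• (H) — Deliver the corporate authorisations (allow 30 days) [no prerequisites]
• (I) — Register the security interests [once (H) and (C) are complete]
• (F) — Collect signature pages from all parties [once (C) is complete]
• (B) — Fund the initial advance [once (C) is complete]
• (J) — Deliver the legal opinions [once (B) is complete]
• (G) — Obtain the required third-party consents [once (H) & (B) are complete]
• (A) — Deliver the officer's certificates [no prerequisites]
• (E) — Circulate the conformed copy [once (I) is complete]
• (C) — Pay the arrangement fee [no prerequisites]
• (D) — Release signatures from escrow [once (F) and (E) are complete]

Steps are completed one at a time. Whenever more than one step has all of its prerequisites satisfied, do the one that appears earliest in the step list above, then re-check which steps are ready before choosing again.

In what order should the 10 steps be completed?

Nothing is required for (H), (A) and (C). (H) is listed earlier → (H) first.
Now (A) and (C) have their prerequisites met. (A) is listed earlier, so (A) next.
(C) is the only step now ready → (C).
Ready: (I), (F) and (B). (I) is listed earlier → (I).
(E) now also ready, so the ready set is {(F), (B), (E)}; (F) is listed earlier → (F).
Now (B) and (E) have their prerequisites met. (B) is listed earlier, so (B) next.
Ready: (J), (G) and (E). (J) is listed earlier → (J).
Now (G) and (E) have their prerequisites met. (G) is listed earlier, so (G) next.
That leaves (E) as the only ready step → (E).
(D) needed (F) and (E), now all done → (D).

(H) (A) (C) (I) (F) (B) (J) (G) (E) (D)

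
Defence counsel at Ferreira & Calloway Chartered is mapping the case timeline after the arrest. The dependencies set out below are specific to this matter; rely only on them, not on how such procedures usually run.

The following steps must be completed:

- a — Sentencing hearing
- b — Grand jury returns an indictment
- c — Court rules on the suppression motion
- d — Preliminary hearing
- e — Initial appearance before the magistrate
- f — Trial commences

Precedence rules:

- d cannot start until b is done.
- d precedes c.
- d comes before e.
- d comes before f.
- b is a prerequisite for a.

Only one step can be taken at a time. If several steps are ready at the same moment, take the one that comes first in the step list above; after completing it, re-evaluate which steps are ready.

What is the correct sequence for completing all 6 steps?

b, a, d, c, e, f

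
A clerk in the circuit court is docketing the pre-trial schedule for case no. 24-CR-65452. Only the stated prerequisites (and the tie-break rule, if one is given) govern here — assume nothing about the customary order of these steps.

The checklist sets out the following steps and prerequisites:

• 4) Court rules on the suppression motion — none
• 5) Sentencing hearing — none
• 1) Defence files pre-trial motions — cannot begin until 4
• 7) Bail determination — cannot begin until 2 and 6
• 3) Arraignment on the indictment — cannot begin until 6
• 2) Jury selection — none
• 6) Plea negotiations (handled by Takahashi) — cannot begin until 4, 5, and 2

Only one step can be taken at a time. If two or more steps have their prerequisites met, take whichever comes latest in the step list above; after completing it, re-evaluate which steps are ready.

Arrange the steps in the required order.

2, 5 and 4 have no prerequisites; 2 is listed later, so 2 is first.
Now 5 and 4 have their prerequisites met. 5 is listed later, so 5 next.
Next only 4 has its prerequisites met → 4.
Now 6 and 1 have their prerequisites met. 6 is listed later, so 6 next.
Now 3, 7 and 1 have their prerequisites met. 3 is listed later, so 3 next.
Ready: 7 and 1. 7 is listed later → 7.
Next only 1 has its prerequisites met → 1.

2, 5, 4, 6, 3, 7, 1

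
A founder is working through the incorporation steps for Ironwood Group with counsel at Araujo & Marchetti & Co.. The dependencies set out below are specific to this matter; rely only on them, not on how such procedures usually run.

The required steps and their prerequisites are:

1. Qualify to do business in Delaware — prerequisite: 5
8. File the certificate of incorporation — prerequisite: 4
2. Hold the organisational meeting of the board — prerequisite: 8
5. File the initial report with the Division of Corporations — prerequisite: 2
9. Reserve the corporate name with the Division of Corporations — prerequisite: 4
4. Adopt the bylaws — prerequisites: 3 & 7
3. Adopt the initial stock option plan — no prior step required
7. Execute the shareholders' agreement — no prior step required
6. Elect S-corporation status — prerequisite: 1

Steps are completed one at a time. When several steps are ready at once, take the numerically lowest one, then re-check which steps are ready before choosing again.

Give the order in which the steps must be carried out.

3 and 7 have no prerequisites; 3 has the earlier label, so 3 is first.
That leaves 7 as the only ready step → 7.
4 is the only step now ready → 4.
Now 8 and 9 have their prerequisites met. 8 has the earlier label, so 8 next.
2 now also ready, so the ready set is {2, 9}; 2 has the earlier label → 2.
5 now also ready, so the ready set is {5, 9}; 5 has the earlier label → 5.
Now 1 and 9 have their prerequisites met. 1 has the earlier label, so 1 next.
6 now also ready, so the ready set is {6, 9}; 6 has the earlier label → 6.
That leaves 9 as the only ready step → 9.

3, 7, 4, 8, 2, 5, 1, 6, 9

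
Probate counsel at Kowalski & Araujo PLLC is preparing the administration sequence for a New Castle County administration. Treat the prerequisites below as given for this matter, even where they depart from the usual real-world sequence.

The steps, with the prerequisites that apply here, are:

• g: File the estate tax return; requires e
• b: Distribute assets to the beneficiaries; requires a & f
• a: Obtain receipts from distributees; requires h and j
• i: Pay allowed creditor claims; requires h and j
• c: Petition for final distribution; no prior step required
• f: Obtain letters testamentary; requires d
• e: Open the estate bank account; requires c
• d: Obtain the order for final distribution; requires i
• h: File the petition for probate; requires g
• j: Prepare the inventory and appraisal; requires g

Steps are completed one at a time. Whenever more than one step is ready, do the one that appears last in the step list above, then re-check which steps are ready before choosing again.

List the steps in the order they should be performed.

c is the only step with nothing outstanding, so it goes first.
e needed c, now all done → e.
g is the only step now ready → g.
j and h are both available; j is listed later → j.
h needed g, now all done → h.
i and a are both available; i is listed later → i.
d and a are both available; d is listed later → d.
Now f and a have their prerequisites met. f is listed later, so f next.
Next only a has its prerequisites met → a.
b is the only step now ready → b.

c e g j h i d f a b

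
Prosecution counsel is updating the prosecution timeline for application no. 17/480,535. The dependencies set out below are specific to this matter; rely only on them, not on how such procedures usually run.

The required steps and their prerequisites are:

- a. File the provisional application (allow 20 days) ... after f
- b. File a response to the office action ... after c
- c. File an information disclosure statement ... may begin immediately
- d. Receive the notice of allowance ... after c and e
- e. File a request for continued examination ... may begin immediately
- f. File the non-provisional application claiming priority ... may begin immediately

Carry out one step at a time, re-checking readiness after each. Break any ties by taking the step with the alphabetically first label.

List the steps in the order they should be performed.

Nothing is required for c, e and f. c has the earlier label → c first.
b now also ready, so the ready set is {b, e, f}; b has the earlier label → b.
Ready: e and f. e has the earlier label → e.
d now also ready, so the ready set is {d, f}; d has the earlier label → d.
That leaves f as the only ready step → f.
a is the only step now ready → a.

c b e d f a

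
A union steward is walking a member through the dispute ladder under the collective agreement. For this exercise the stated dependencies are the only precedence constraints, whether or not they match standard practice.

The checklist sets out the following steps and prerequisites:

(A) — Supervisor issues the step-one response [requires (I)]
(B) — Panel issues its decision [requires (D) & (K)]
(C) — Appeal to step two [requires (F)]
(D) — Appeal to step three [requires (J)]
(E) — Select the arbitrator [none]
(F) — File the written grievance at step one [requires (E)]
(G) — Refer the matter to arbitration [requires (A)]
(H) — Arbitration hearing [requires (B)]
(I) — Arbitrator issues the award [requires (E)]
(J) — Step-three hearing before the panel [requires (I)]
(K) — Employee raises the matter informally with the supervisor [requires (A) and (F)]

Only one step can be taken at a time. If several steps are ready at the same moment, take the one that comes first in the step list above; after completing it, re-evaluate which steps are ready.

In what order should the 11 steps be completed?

Only (E) has no prerequisites, so it is first.
Ready: (F) and (I). (F) is listed earlier → (F).
(C) and (I) are both available; (C) is listed earlier → (C).
Next only (I) has its prerequisites met → (I).
(A) and (J) are both available; (A) is listed earlier → (A).
Now (G), (J) and (K) have their prerequisites met. (G) is listed earlier, so (G) next.
Now (J) and (K) have their prerequisites met. (J) is listed earlier, so (J) next.
Now (D) and (K) have their prerequisites met. (D) is listed earlier, so (D) next.
(K) needed (A) and (F), now all done → (K).
That leaves (B) as the only ready step → (B).
(H) is the only step now ready → (H).

(E) (F) (C) (I) (A) (G) (J) (D) (K) (B) (H)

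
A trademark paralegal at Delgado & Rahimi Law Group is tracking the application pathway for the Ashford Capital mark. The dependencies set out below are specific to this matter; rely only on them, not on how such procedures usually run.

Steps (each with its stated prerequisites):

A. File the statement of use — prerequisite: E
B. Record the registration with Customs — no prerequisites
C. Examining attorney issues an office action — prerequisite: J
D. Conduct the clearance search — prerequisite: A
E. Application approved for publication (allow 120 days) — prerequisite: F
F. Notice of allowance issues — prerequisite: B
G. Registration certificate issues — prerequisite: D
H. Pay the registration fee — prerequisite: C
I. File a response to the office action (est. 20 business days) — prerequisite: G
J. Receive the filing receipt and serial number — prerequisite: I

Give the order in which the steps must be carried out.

B, F, E, A, D, G, I, J, C, H

Only B has no prerequisites, so it is first.
F needed B, now all done → F.
Next only E has its prerequisites met → E.
A needed E, now all done → A.
That leaves D as the only ready step → D.
G needed D, now all done → G.
That leaves I as the only ready step → I.
J is the only step now ready → J.
C needed J, now all done → C.
H is the only step now ready → H.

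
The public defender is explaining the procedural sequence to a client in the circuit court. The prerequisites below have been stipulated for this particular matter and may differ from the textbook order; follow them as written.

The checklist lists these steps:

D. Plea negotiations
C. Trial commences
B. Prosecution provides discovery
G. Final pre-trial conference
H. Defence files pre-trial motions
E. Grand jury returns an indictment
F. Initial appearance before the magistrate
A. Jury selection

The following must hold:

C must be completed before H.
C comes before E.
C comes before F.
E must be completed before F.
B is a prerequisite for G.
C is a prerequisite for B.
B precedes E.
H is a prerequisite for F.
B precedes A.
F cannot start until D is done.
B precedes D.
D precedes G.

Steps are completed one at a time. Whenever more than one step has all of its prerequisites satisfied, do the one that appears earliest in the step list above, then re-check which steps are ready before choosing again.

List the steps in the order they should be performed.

C → B → D → G → H → E → F → A

Only C has no prerequisites, so it is first.
Ready: B and H. B is listed earlier → B.
D, E and A now also ready, so the ready set is {D, H, E, A}; D is listed earlier → D.
Ready: G, H, E and A. G is listed earlier → G.
H, E and A are all available; H is listed earlier → H.
E and A are both available; E is listed earlier → E.
Ready: F and A. F is listed earlier → F.
That leaves A as the only ready step → A.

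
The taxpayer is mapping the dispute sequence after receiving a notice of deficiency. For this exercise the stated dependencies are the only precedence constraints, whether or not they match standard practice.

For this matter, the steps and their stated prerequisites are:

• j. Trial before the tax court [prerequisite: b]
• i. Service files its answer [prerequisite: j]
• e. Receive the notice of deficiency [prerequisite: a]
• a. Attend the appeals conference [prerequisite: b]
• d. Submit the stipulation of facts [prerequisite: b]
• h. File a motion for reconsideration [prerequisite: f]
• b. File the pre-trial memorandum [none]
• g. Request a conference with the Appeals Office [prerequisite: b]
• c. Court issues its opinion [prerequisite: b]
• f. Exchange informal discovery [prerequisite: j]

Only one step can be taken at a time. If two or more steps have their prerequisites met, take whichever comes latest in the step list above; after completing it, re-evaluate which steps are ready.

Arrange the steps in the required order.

b → c → g → d → a → e → j → f → h → i

Only b has no prerequisites, so it is first.
c, g, d, a and j are all available; c is listed later → c.
g, d, a and j are all available; g is listed later → g.
Now d, a and j have their prerequisites met. d is listed later, so d next.
a and j are both available; a is listed later → a.
Ready: e and j. e is listed later → e.
j is the only step now ready → j.
f and i are both available; f is listed later → f.
h now also ready, so the ready set is {h, i}; h is listed later → h.
i needed j, now all done → i.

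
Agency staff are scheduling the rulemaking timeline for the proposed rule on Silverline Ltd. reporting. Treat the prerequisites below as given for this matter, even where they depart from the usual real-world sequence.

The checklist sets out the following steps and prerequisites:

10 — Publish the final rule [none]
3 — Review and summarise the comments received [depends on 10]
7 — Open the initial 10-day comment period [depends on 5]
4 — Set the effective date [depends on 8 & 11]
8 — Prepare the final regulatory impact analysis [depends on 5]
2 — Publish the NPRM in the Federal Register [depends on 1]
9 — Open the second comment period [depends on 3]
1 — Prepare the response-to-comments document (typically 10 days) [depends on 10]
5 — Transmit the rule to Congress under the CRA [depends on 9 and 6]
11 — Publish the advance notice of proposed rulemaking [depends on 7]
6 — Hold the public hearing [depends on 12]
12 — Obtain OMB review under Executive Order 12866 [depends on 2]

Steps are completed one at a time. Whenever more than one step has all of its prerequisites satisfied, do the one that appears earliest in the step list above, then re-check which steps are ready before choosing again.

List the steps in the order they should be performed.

10, 3, 9, 1, 2, 12, 6, 5, 7, 8, 11, 4

10 has no prerequisites → 10 first.
Now 3 and 1 have their prerequisites met. 3 is listed earlier, so 3 next.
9 now also ready, so the ready set is {9, 1}; 9 is listed earlier → 9.
Next only 1 has its prerequisites met → 1.
2 needed 1, now all done → 2.
12 is the only step now ready → 12.
6 needed 12, now all done → 6.
5 is the only step now ready → 5.
7 and 8 are both available; 7 is listed earlier → 7.
11 now also ready, so the ready set is {8, 11}; 8 is listed earlier → 8.
Next only 11 has its prerequisites met → 11.
That leaves 4 as the only ready step → 4.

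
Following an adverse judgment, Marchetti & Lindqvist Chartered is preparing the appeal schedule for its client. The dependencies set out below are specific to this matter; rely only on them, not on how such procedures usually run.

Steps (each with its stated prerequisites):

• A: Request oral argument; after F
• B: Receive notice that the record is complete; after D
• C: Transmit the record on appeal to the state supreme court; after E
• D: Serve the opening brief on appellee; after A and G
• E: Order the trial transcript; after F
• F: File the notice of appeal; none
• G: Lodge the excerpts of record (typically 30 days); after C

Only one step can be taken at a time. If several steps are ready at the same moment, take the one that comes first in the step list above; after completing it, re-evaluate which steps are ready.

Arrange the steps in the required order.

F has no prerequisites → F first.
A and E are both available; A is listed earlier → A.
E needed F, now all done → E.
C is the only step now ready → C.
That leaves G as the only ready step → G.
That leaves D as the only ready step → D.
That leaves B as the only ready step → B.

F → A → E → C → G → D → B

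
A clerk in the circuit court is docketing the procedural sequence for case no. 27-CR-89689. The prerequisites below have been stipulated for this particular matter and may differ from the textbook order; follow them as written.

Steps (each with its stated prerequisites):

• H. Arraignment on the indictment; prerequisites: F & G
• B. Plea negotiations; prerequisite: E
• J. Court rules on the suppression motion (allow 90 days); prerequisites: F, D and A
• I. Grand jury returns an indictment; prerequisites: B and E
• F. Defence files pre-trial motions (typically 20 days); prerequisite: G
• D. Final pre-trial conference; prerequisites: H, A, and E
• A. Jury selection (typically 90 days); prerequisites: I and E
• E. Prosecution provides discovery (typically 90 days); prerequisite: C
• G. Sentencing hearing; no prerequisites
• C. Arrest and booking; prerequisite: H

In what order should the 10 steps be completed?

Only G has no prerequisites, so it is first.
F needed G, now all done → F.
H needed F and G, now all done → H.
C needed H, now all done → C.
E needed C, now all done → E.
That leaves B as the only ready step → B.
I is the only step now ready → I.
A needed I and E, now all done → A.
D needed H, A and E, now all done → D.
J needed F, D and A, now all done → J.

G, F, H, C, E, B, I, A, D, J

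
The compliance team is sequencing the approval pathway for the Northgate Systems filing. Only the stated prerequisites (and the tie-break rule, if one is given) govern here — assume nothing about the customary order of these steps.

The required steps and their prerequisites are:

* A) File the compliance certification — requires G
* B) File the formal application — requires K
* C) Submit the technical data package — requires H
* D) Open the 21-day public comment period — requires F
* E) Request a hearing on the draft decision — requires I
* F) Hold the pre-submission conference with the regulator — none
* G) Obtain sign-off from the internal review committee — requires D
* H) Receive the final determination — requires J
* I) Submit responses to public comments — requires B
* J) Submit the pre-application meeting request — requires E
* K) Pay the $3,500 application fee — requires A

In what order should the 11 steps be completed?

F D G A K B I E J H C

F is the only step with nothing outstanding, so it goes first.
Next only D has its prerequisites met → D.
G is the only step now ready → G.
That leaves A as the only ready step → A.
K needed A, now all done → K.
B needed K, now all done → B.
I needed B, now all done → I.
E is the only step now ready → E.
J is the only step now ready → J.
H is the only step now ready → H.
C needed H, now all done → C.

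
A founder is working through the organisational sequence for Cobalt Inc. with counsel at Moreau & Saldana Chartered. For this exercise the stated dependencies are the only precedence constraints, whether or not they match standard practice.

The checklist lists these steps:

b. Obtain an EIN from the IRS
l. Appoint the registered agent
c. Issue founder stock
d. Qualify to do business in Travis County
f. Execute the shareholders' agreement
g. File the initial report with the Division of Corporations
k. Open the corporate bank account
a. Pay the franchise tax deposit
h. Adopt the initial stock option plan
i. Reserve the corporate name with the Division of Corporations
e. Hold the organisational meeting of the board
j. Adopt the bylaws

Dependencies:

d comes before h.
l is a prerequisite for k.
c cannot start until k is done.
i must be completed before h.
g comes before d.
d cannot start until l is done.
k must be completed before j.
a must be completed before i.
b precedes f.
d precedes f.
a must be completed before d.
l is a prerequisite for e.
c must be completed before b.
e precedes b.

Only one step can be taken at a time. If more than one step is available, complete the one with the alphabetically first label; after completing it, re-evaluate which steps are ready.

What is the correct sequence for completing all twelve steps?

a, g, i, l, d, e, h, k, c, b, f, j

Nothing is required for a, g and l. a has the earlier label → a first.
i now also ready, so the ready set is {g, i, l}; g has the earlier label → g.
i and l are both available; i has the earlier label → i.
Next only l has its prerequisites met → l.
Now d, e and k have their prerequisites met. d has the earlier label, so d next.
h now also ready, so the ready set is {e, h, k}; e has the earlier label → e.
h and k are both available; h has the earlier label → h.
Next only k has its prerequisites met → k.
Now c and j have their prerequisites met. c has the earlier label, so c next.
Now b and j have their prerequisites met. b has the earlier label, so b next.
f now also ready, so the ready set is {f, j}; f has the earlier label → f.
Next only j has its prerequisites met → j.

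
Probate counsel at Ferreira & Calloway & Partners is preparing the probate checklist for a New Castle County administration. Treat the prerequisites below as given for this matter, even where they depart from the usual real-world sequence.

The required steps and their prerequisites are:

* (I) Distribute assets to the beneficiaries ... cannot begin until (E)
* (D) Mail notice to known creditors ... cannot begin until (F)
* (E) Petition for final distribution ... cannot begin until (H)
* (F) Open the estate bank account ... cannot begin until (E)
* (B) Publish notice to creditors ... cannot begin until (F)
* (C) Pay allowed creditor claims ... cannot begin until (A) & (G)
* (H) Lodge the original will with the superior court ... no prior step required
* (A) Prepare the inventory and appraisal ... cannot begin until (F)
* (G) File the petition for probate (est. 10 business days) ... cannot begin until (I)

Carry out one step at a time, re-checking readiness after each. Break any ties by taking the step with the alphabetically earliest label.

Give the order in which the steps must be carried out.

(H), (E), (F), (A), (B), (D), (I), (G), (C)

(H) is the only step with nothing outstanding, so it goes first.
That leaves (E) as the only ready step → (E).
Ready: (F) and (I). (F) has the earlier label → (F).
(A), (B) and (D) now also ready, so the ready set is {(A), (B), (D), (I)}; (A) has the earlier label → (A).
Now (B), (D) and (I) have their prerequisites met. (B) has the earlier label, so (B) next.
Now (D) and (I) have their prerequisites met. (D) has the earlier label, so (D) next.
That leaves (I) as the only ready step → (I).
That leaves (G) as the only ready step → (G).
(C) needed (A) and (G), now all done → (C).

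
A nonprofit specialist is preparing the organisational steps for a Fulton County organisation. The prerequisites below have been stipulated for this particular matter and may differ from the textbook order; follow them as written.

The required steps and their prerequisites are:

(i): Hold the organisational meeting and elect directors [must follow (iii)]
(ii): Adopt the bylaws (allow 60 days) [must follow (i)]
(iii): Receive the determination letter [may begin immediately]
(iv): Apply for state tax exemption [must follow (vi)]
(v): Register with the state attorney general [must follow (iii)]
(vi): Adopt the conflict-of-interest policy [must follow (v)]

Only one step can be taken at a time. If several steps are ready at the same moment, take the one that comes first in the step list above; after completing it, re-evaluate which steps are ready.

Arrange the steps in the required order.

(iii) (i) (ii) (v) (vi) (iv)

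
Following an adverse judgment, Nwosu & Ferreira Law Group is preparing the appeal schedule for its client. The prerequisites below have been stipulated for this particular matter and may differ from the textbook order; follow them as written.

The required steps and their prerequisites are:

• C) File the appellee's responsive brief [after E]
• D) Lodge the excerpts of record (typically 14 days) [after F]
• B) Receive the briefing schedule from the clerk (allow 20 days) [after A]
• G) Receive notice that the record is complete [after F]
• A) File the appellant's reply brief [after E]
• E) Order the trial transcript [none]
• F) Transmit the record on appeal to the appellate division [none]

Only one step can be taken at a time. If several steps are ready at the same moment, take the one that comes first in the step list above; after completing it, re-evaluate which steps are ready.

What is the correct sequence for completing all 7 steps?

E → C → A → B → F → D → G

E and F have no prerequisites; E is listed earlier, so E is first.
C, A and F are all available; C is listed earlier → C.
Now A and F have their prerequisites met. A is listed earlier, so A next.
B now also ready, so the ready set is {B, F}; B is listed earlier → B.
Next only F has its prerequisites met → F.
Ready: D and G. D is listed earlier → D.
G is the only step now ready → G.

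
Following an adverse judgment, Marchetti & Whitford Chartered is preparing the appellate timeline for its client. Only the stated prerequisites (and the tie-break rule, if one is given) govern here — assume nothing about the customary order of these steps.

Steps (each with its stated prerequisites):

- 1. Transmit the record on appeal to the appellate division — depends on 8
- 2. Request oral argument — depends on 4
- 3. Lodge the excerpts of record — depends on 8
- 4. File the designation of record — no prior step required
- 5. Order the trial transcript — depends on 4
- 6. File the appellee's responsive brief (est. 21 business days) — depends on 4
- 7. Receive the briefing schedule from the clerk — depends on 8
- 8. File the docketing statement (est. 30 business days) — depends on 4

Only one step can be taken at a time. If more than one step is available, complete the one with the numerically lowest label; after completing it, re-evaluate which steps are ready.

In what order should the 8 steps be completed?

4 → 2 → 5 → 6 → 8 → 1 → 3 → 7

4 has no prerequisites → 4 first.
Ready: 2, 5, 6 and 8. 2 has the earlier label → 2.
Now 5, 6 and 8 have their prerequisites met. 5 has the earlier label, so 5 next.
Ready: 6 and 8. 6 has the earlier label → 6.
8 is the only step now ready → 8.
1, 3 and 7 are all available; 1 has the earlier label → 1.
Ready: 3 and 7. 3 has the earlier label → 3.
7 needed 8, now all done → 7.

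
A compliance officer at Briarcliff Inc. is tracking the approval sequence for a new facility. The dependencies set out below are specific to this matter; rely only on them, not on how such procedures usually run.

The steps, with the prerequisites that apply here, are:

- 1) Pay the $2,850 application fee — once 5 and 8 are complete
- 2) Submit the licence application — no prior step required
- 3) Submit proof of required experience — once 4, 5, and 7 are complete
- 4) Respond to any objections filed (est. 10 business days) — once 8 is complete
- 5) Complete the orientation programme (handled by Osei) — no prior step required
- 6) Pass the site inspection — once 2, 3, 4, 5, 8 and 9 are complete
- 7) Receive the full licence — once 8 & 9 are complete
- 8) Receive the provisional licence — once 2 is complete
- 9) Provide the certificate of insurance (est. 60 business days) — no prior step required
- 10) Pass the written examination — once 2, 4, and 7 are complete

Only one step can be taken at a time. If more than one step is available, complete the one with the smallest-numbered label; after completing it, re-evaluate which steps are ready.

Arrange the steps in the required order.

2, 5 and 9 have no prerequisites; 2 has the earlier label, so 2 is first.
8 now also ready, so the ready set is {5, 8, 9}; 5 has the earlier label → 5.
Now 8 and 9 have their prerequisites met. 8 has the earlier label, so 8 next.
1 and 4 now also ready, so the ready set is {1, 4, 9}; 1 has the earlier label → 1.
Now 4 and 9 have their prerequisites met. 4 has the earlier label, so 4 next.
9 is the only step now ready → 9.
7 needed 8 and 9, now all done → 7.
Ready: 3 and 10. 3 has the earlier label → 3.
6 now also ready, so the ready set is {6, 10}; 6 has the earlier label → 6.
10 needed 2, 4 and 7, now all done → 10.

2, 5, 8, 1, 4, 9, 7, 3, 6, 10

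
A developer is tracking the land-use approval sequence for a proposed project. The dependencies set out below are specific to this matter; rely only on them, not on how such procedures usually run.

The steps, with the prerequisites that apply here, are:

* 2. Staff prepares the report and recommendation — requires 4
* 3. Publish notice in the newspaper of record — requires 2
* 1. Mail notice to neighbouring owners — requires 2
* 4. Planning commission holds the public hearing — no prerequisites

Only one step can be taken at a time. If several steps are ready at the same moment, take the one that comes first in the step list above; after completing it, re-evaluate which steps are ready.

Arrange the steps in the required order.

Only 4 has no prerequisites, so it is first.
That leaves 2 as the only ready step → 2.
3 and 1 are both available; 3 is listed earlier → 3.
That leaves 1 as the only ready step → 1.

4 2 3 1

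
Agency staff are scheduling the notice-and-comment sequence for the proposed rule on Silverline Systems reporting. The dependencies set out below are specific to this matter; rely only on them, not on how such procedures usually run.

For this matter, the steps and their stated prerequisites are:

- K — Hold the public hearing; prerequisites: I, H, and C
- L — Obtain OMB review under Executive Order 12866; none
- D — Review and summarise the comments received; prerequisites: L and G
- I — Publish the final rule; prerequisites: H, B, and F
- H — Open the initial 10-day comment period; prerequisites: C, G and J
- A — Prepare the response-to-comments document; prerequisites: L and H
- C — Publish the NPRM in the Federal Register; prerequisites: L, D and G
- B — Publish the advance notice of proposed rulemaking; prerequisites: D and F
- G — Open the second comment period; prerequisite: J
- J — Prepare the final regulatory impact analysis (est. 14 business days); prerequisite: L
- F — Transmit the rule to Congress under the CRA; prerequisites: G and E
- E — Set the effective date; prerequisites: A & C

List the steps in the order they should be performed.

L → J → G → D → C → H → A → E → F → B → I → K

L is the only step with nothing outstanding, so it goes first.
J is the only step now ready → J.
G needed J, now all done → G.
Next only D has its prerequisites met → D.
That leaves C as the only ready step → C.
That leaves H as the only ready step → H.
A needed L and H, now all done → A.
Next only E has its prerequisites met → E.
F needed G and E, now all done → F.
That leaves B as the only ready step → B.
That leaves I as the only ready step → I.
K needed I, H and C, now all done → K.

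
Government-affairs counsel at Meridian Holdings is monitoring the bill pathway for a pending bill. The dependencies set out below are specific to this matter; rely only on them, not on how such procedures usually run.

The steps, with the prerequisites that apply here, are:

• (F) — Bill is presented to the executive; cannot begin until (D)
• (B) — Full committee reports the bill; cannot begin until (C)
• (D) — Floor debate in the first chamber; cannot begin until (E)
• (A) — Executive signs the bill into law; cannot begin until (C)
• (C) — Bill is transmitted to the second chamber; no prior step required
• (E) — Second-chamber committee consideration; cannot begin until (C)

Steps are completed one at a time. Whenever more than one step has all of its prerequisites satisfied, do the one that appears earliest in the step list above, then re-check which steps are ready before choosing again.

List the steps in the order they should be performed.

Only (C) has no prerequisites, so it is first.
(B), (A) and (E) are all available; (B) is listed earlier → (B).
(A) and (E) are both available; (A) is listed earlier → (A).
(E) needed (C), now all done → (E).
Next only (D) has its prerequisites met → (D).
That leaves (F) as the only ready step → (F).

(C) → (B) → (A) → (E) → (D) → (F)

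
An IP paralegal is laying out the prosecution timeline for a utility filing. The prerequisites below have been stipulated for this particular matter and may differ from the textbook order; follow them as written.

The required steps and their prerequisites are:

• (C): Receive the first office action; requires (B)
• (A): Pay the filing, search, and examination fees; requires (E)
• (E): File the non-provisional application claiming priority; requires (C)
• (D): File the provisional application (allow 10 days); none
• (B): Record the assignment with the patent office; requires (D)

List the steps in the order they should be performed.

(D) (B) (C) (E) (A)

Only (D) has no prerequisites, so it is first.
(B) needed (D), now all done → (B).
(C) is the only step now ready → (C).
(E) needed (C), now all done → (E).
(A) is the only step now ready → (A).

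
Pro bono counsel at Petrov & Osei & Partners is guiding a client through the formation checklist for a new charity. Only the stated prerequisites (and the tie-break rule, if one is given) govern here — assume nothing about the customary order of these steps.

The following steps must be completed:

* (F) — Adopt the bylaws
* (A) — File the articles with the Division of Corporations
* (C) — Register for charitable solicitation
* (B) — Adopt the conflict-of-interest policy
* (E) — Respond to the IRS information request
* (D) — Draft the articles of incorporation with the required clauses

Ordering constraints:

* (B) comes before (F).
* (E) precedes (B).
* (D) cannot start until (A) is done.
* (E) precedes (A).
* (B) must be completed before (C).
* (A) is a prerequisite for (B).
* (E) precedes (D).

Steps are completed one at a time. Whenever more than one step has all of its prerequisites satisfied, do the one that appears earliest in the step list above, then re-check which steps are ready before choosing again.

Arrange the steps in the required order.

(E) has no prerequisites → (E) first.
That leaves (A) as the only ready step → (A).
Ready: (B) and (D). (B) is listed earlier → (B).
(F), (C) and (D) are all available; (F) is listed earlier → (F).
Now (C) and (D) have their prerequisites met. (C) is listed earlier, so (C) next.
That leaves (D) as the only ready step → (D).

(E), (A), (B), (F), (C), (D)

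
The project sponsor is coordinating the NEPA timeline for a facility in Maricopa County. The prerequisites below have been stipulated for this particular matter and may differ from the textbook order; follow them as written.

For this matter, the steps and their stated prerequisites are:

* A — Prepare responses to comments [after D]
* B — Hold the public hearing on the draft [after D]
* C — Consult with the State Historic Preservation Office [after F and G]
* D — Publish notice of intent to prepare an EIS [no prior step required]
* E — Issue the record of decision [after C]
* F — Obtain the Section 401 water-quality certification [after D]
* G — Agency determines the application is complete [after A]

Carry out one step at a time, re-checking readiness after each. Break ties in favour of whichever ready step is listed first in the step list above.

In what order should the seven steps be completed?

D → A → B → F → G → C → E

D has no prerequisites → D first.
A, B and F are all available; A is listed earlier → A.
G now also ready, so the ready set is {B, F, G}; B is listed earlier → B.
Now F and G have their prerequisites met. F is listed earlier, so F next.
Next only G has its prerequisites met → G.
C needed F and G, now all done → C.
That leaves E as the only ready step → E.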